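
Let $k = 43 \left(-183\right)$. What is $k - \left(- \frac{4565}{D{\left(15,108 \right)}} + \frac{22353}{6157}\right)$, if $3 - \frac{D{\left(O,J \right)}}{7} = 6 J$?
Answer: $- \frac{43775644099}{5559771} \approx -7873.6$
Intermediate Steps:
$D{\left(O,J \right)} = 21 - 42 J$ ($D{\left(O,J \right)} = 21 - 7 \cdot 6 J = 21 - 42 J$)
$k = -7869$
$k - \left(- \frac{4565}{D{\left(15,108 \right)}} + \frac{22353}{6157}\right) = -7869 - \left(- \frac{4565}{21 - 4536} + \frac{22353}{6157}\right) = -7869 - \left(- \frac{4565}{21 - 4536} + 22353 \cdot \frac{1}{6157}\right) = -7869 - \left(- \frac{4565}{-4515} + \frac{22353}{6157}\right) = -7869 - \left(\left(-4565\right) \left(- \frac{1}{4515}\right) + \frac{22353}{6157}\right) = -7869 - \left(\frac{913}{903} + \frac{22353}{6157}\right) = -7869 - \frac{25806100}{5559771} = - \frac{43775644099}{5559771}$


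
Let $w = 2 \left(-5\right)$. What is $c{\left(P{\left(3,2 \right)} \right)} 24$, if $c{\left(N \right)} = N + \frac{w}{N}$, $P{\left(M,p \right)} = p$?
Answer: $-72$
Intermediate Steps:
$w = -10$
$c{\left(N \right)} = N - \frac{10}{N}$
$c{\left(P{\left(3,2 \right)} \right)} 24 = \left(2 - \frac{10}{2}\right) 24 = \left(2 - 5\right) 24 = \left(-3\right) 24 = -72$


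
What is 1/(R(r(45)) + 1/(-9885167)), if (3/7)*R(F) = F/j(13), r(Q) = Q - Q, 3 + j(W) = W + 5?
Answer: -9885167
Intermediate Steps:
j(W) = 2 + W (j(W) = -3 + (W + 5) = -3 + (5 + W) = 2 + W)
r(Q) = 0
R(F) = 7*F/45 (R(F) = 7*(F/(2 + 13))/3 = 7*(F/15)/3 = 7*F/45)
1/(R(r(45)) + 1/(-9885167)) = 1/((7/45)*0 + 1/(-9885167)) = 1/(0 - 1/9885167) = 1/(-1/9885167) = -9885167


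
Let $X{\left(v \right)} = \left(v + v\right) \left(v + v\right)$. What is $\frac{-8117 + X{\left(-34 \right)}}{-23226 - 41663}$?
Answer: $\frac{3493}{64889} \approx 0.05383$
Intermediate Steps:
$X{\left(v \right)} = 4 v^{2}$ ($X{\left(v \right)} = 2 v 2 v = 4 v^{2}$)
$\frac{-8117 + X{\left(-34 \right)}}{-23226 - 41663} = \frac{-8117 + 4 \left(-34\right)^{2}}{-23226 - 41663} = \frac{-8117 + 4 \cdot 1156}{-64889} = \left(-8117 + 4624\right) \left(- \frac{1}{64889}\right) = \left(-3493\right) \left(- \frac{1}{64889}\right) = \frac{3493}{64889}$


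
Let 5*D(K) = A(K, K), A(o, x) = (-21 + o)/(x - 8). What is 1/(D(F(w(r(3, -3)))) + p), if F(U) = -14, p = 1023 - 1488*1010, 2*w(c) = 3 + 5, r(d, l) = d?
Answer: -22/33040847 ≈ -6.6584e-7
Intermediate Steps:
w(c) = 4 (w(c) = (3 + 5)/2 = (1/2)*8 = 4)
A(o, x) = (-21 + o)/(-8 + x)
p = -1501857 (p = 1023 - 1502880 = -1501857)
D(K) = (-21 + K)/(5*(-8 + K)) (D(K) = ((-21 + K)/(-8 + K))/5 = (-21 + K)/(5*(-8 + K)))
1/(D(F(w(r(3, -3)))) + p) = 1/((-21 - 14)/(5*(-8 - 14)) - 1501857) = 1/((1/5)*(-35)/(-22) - 1501857) = 1/((1/5)*(-1/22)*(-35) - 1501857) = 1/(7/22 - 1501857) = 1/(-33040847/22) = -22/33040847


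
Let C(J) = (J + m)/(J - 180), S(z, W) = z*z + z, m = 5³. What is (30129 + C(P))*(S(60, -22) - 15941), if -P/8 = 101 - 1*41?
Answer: -48842752819/132 ≈ -3.7002e+8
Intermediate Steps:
P = -480 (P = -8*(101 - 1*41) = -8*(101 - 41) = -8*60 = -480)
m = 125
S(z, W) = z + z² (S(z, W) = z² + z = z + z²)
C(J) = (125 + J)/(-180 + J) (C(J) = (J + 125)/(J - 180) = (125 + J)/(-180 + J))
(30129 + C(P))*(S(60, -22) - 15941) = (30129 + (125 - 480)/(-180 - 480))*(60*(1 + 60) - 15941) = (30129 - 355/(-660))*(60*61 - 15941) = (30129 - 1/660*(-355))*(3660 - 15941) = (30129 + 71/132)*(-12281) = (3977099/132)*(-12281) = -48842752819/132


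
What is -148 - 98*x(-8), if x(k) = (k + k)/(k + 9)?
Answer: 1420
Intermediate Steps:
x(k) = 2*k/(9 + k) (x(k) = (2*k)/(9 + k) = 2*k/(9 + k))
-148 - 98*x(-8) = -148 - 196*(-8)/(9 - 8) = -148 - 196*(-8)/1 = -148 - 196*(-8) = -148 - 98*(-16) = -148 + 1568 = 1420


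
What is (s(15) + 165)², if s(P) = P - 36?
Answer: 20736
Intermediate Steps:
s(P) = -36 + P
(s(15) + 165)² = ((-36 + 15) + 165)² = (-21 + 165)² = 144² = 20736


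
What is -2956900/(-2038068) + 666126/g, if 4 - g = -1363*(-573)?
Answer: 237928507733/397930229415 ≈ 0.59791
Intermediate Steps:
g = -780995 (g = 4 - (-1363)*(-573) = 4 - 1*780999 = 4 - 780999 = -780995)
-2956900/(-2038068) + 666126/g = -2956900/(-2038068) + 666126/(-780995) = -2956900*(-1/2038068) + 666126*(-1/780995) = 739225/509517 - 666126/780995 = 237928507733/397930229415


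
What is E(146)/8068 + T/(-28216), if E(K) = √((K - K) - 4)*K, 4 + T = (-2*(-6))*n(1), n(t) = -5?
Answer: 8/3527 + 73*I/2017 ≈ 0.0022682 + 0.036192*I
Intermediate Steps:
T = -64 (T = -4 - 2*(-6)*(-5) = -4 + 12*(-5) = -4 - 60 = -64)
E(K) = 2*I*K (E(K) = √(0 - 4)*K = √(-4)*K = (2*I)*K = 2*I*K)
E(146)/8068 + T/(-28216) = (2*I*146)/8068 - 64/(-28216) = (292*I)*(1/8068) - 64*(-1/28216) = 73*I/2017 + 8/3527 = 8/3527 + 73*I/2017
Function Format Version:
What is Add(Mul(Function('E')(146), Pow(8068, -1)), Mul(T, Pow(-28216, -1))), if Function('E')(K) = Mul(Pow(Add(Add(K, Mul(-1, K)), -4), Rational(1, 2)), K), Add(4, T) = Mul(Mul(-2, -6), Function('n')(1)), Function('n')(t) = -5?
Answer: Add(Rational(8, 3527), Mul(Rational(73, 2017), I)) ≈ Add(0.0022682, Mul(0.036192, I))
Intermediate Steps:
T = -64 (T = Add(-4, Mul(Mul(-2, -6), -5)) = Add(-4, Mul(12, -5)) = Add(-4, -60) = -64)
Function('E')(K) = Mul(2, I, K) (Function('E')(K) = Mul(Pow(Add(0, -4), Rational(1, 2)), K) = Mul(Pow(-4, Rational(1, 2)), K) = Mul(Mul(2, I), K) = Mul(2, I, K))
Add(Mul(Function('E')(146), Pow(8068, -1)), Mul(T, Pow(-28216, -1))) = Add(Mul(Mul(2, I, 146), Pow(8068, -1)), Mul(-64, Pow(-28216, -1))) = Add(Mul(Mul(292, I), Rational(1, 8068)), Mul(-64, Rational(-1, 28216))) = Add(Mul(Rational(73, 2017), I), Rational(8, 3527)) = Add(Rational(8, 3527), Mul(Rational(73, 2017), I))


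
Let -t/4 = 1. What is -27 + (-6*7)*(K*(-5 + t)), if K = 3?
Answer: 1107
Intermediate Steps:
t = -4 (t = -4*1 = -4)
-27 + (-6*7)*(K*(-5 + t)) = -27 + (-6*7)*(3*(-5 - 4)) = -27 - 126*(-9) = -27 - 42*(-27) = -27 + 1134 = 1107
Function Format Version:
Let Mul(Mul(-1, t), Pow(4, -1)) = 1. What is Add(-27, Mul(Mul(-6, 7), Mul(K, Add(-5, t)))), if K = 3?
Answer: 1107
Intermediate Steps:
t = -4 (t = Mul(-4, 1) = -4)
Add(-27, Mul(Mul(-6, 7), Mul(K, Add(-5, t)))) = Add(-27, Mul(Mul(-6, 7), Mul(3, Add(-5, -4)))) = Add(-27, Mul(-42, Mul(3, -9))) = Add(-27, Mul(-42, -27)) = Add(-27, 1134) = 1107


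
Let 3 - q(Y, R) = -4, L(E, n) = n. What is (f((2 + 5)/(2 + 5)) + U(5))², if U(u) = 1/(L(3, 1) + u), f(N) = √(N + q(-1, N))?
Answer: 289/36 + 2*√2/3 ≈ 8.9706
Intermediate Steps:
q(Y, R) = 7 (q(Y, R) = 3 - 1*(-4) = 3 + 4 = 7)
f(N) = √(7 + N) (f(N) = √(N + 7) = √(7 + N))
U(u) = 1/(1 + u)
(f((2 + 5)/(2 + 5)) + U(5))² = (√(7 + (2 + 5)/(2 + 5)) + 1/(1 + 5))² = (√(7 + 7/7) + 1/6)² = (√(7 + 7*(⅐)) + ⅙)² = (√(7 + 1) + ⅙)² = (√8 + ⅙)² = (2*√2 + ⅙)² = (⅙ + 2*√2)²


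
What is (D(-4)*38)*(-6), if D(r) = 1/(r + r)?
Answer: 57/2 ≈ 28.500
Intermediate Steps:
D(r) = 1/(2*r)
(D(-4)*38)*(-6) = (((½)/(-4))*38)*(-6) = (((½)*(-¼))*38)*(-6) = -⅛*38*(-6) = -19/4*(-6) = 57/2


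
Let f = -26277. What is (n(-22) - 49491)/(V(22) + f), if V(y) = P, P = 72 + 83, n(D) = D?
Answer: 49513/26122 ≈ 1.8955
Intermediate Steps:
P = 155
V(y) = 155
(n(-22) - 49491)/(V(22) + f) = (-22 - 49491)/(155 - 26277) = -49513/(-26122) = -49513*(-1/26122) = 49513/26122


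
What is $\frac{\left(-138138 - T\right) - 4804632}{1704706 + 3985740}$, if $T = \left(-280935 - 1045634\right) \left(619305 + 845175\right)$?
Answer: $\frac{971364413175}{2845223} \approx 3.414 \cdot 10^{5}$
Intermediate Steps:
$T = -1942733769120$ ($T = \left(-1326569\right) 1464480 = -1942733769120$)
$\frac{\left(-138138 - T\right) - 4804632}{1704706 + 3985740} = \frac{\left(-138138 - -1942733769120\right) - 4804632}{1704706 + 3985740} = \frac{\left(-138138 + 1942733769120\right) - 4804632}{5690446} = \left(1942733630982 - 4804632\right) \frac{1}{5690446} = 1942728826350 \cdot \frac{1}{5690446} = \frac{971364413175}{2845223}$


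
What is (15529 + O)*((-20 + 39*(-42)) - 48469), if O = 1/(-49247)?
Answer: -3484996108734/4477 ≈ -7.7842e+8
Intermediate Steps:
O = -1/49247 ≈ -2.0306e-5
(15529 + O)*((-20 + 39*(-42)) - 48469) = (15529 - 1/49247)*((-20 + 39*(-42)) - 48469) = 764756662*((-20 - 1638) - 48469)/49247 = 764756662*(-1658 - 48469)/49247 = (764756662/49247)*(-50127) = -3484996108734/4477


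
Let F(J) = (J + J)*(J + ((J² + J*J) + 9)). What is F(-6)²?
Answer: 810000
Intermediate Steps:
F(J) = 2*J*(9 + J + 2*J²) (F(J) = (2*J)*(J + ((J² + J²) + 9)) = (2*J)*(J + (2*J² + 9)) = (2*J)*(J + (9 + 2*J²)) = (2*J)*(9 + J + 2*J²) = 2*J*(9 + J + 2*J²))
F(-6)² = (2*(-6)*(9 - 6 + 2*(-6)²))² = (2*(-6)*(9 - 6 + 2*36))² = (2*(-6)*(9 - 6 + 72))² = (2*(-6)*75)² = (-900)² = 810000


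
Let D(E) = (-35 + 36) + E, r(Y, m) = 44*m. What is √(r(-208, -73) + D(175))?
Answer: 2*I*√759 ≈ 55.1*I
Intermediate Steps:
D(E) = 1 + E
√(r(-208, -73) + D(175)) = √(44*(-73) + (1 + 175)) = √(-3212 + 176) = √(-3036) = 2*I*√759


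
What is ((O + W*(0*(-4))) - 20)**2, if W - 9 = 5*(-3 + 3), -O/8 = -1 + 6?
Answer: 3600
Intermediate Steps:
O = -40 (O = -8*(-1 + 6) = -8*5 = -40)
W = 9 (W = 9 + 5*(-3 + 3) = 9 + 5*0 = 9 + 0 = 9)
((O + W*(0*(-4))) - 20)**2 = ((-40 + 9*(0*(-4))) - 20)**2 = ((-40 + 9*0) - 20)**2 = ((-40 + 0) - 20)**2 = (-40 - 20)**2 = (-60)**2 = 3600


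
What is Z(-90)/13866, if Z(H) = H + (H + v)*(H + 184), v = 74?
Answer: -797/6933 ≈ -0.11496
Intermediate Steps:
Z(H) = H + (74 + H)*(184 + H) (Z(H) = H + (H + 74)*(H + 184) = H + (74 + H)*(184 + H))
Z(-90)/13866 = (13616 + (-90)**2 + 259*(-90))/13866 = (13616 + 8100 - 23310)*(1/13866) = -1594*1/13866 = -797/6933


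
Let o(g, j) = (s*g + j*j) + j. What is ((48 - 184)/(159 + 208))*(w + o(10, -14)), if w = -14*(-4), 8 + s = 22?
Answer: -51408/367 ≈ -140.08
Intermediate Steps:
s = 14 (s = -8 + 22 = 14)
o(g, j) = j + j² + 14*g (o(g, j) = (14*g + j*j) + j = (14*g + j²) + j = (j² + 14*g) + j = j + j² + 14*g)
w = 56
((48 - 184)/(159 + 208))*(w + o(10, -14)) = ((48 - 184)/(159 + 208))*(56 + (-14 + (-14)² + 14*10)) = (-136/367)*(56 + (-14 + 196 + 140)) = (-136*1/367)*(56 + 322) = -136/367*378 = -51408/367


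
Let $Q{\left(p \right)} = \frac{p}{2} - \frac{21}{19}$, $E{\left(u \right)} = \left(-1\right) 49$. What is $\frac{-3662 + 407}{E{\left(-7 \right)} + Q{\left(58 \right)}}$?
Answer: $\frac{61845}{401} \approx 154.23$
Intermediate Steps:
$E{\left(u \right)} = -49$
$Q{\left(p \right)} = - \frac{21}{19} + \frac{p}{2}$ ($Q{\left(p \right)} = p \frac{1}{2} - \frac{21}{19} = \frac{p}{2} - \frac{21}{19} = - \frac{21}{19} + \frac{p}{2}$)
$\frac{-3662 + 407}{E{\left(-7 \right)} + Q{\left(58 \right)}} = \frac{-3662 + 407}{-49 + \left(- \frac{21}{19} + \frac{1}{2} \cdot 58\right)} = - \frac{3255}{-49 + \left(- \frac{21}{19} + 29\right)} = - \frac{3255}{-49 + \frac{530}{19}} = - \frac{3255}{- \frac{401}{19}} = \left(-3255\right) \left(- \frac{19}{401}\right) = \frac{61845}{401}$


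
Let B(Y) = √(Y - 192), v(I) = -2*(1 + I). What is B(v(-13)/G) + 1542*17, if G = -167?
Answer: 26214 + 2*I*√1339674/167 ≈ 26214.0 + 13.862*I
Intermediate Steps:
v(I) = -2 - 2*I
B(Y) = √(-192 + Y)
B(v(-13)/G) + 1542*17 = √(-192 + (-2 - 2*(-13))/(-167)) + 1542*17 = √(-192 + (-2 + 26)*(-1/167)) + 26214 = √(-192 + 24*(-1/167)) + 26214 = √(-192 - 24/167) + 26214 = √(-32088/167) + 26214 = 2*I*√1339674/167 + 26214 = 26214 + 2*I*√1339674/167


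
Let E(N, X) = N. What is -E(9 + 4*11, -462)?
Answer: -53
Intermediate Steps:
-E(9 + 4*11, -462) = -(9 + 4*11) = -(9 + 44) = -1*53 = -53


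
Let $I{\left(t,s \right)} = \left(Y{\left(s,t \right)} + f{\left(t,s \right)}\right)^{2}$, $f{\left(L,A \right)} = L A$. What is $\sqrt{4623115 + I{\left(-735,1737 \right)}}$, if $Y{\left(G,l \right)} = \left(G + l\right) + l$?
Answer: $\sqrt{1629273062299} \approx 1.2764 \cdot 10^{6}$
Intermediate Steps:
$Y{\left(G,l \right)} = G + 2 l$
$f{\left(L,A \right)} = A L$
$I{\left(t,s \right)} = \left(s + 2 t + s t\right)^{2}$ ($I{\left(t,s \right)} = \left(\left(s + 2 t\right) + s t\right)^{2} = \left(s + 2 t + s t\right)^{2}$)
$\sqrt{4623115 + I{\left(-735,1737 \right)}} = \sqrt{4623115 + \left(1737 + 2 \left(-735\right) + 1737 \left(-735\right)\right)^{2}} = \sqrt{4623115 + \left(1737 - 1470 - 1276695\right)^{2}} = \sqrt{4623115 + \left(-1276428\right)^{2}} = \sqrt{4623115 + 1629268439184} = \sqrt{1629273062299}$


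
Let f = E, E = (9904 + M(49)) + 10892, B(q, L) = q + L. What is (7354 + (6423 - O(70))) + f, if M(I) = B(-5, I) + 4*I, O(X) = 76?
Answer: 34737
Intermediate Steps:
B(q, L) = L + q
M(I) = -5 + 5*I (M(I) = (I - 5) + 4*I = (-5 + I) + 4*I = -5 + 5*I)
E = 21036 (E = (9904 + (-5 + 5*49)) + 10892 = (9904 + (-5 + 245)) + 10892 = (9904 + 240) + 10892 = 10144 + 10892 = 21036)
f = 21036
(7354 + (6423 - O(70))) + f = (7354 + (6423 - 1*76)) + 21036 = (7354 + (6423 - 76)) + 21036 = (7354 + 6347) + 21036 = 13701 + 21036 = 34737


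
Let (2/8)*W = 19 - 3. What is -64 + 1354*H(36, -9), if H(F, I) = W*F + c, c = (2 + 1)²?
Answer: 3131738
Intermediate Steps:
c = 9 (c = 3² = 9)
W = 64 (W = 4*(19 - 3) = 4*16 = 64)
H(F, I) = 9 + 64*F (H(F, I) = 64*F + 9 = 9 + 64*F)
-64 + 1354*H(36, -9) = -64 + 1354*(9 + 64*36) = -64 + 1354*(9 + 2304) = -64 + 1354*2313 = -64 + 3131802 = 3131738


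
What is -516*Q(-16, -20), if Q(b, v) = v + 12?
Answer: 4128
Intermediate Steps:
Q(b, v) = 12 + v
-516*Q(-16, -20) = -516*(12 - 20) = -516*(-8) = 4128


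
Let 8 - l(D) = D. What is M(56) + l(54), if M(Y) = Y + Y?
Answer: 66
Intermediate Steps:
l(D) = 8 - D
M(Y) = 2*Y
M(56) + l(54) = 2*56 + (8 - 1*54) = 112 + (8 - 54) = 112 - 46 = 66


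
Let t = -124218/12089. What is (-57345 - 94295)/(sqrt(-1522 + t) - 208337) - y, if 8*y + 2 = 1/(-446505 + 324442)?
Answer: 501041843610995551339/512385972695129239768 + 303280*I*sqrt(55983179791)/524714668547317 ≈ 0.97786 + 0.00013676*I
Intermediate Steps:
t = -124218/12089 (t = -124218*1/12089 = -124218/12089 ≈ -10.275)
y = -244127/976504 (y = -1/4 + 1/(8*(-446505 + 324442)) = -1/4 + (1/8)/(-122063) = -1/4 + (1/8)*(-1/122063) = -1/4 - 1/976504 = -244127/976504 ≈ -0.25000)
(-57345 - 94295)/(sqrt(-1522 + t) - 208337) - y = (-57345 - 94295)/(sqrt(-1522 - 124218/12089) - 208337) - 1*(-244127/976504) = -151640/(sqrt(-18523676/12089) - 208337) + 244127/976504 = -151640/(2*I*sqrt(55983179791)/12089 - 208337) + 244127/976504 = -151640/(-208337 + 2*I*sqrt(55983179791)/12089) + 244127/976504 = 244127/976504 - 151640/(-208337 + 2*I*sqrt(55983179791)/12089)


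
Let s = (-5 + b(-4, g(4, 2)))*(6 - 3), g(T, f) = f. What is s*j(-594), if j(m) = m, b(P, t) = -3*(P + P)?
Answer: -33858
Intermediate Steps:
b(P, t) = -6*P
s = 57 (s = (-5 - 6*(-4))*(6 - 3) = (-5 + 24)*3 = 19*3 = 57)
s*j(-594) = 57*(-594) = -33858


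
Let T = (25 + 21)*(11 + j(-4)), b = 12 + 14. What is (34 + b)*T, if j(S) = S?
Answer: 19320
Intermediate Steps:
b = 26
T = 322 (T = (25 + 21)*(11 - 4) = 46*7 = 322)
(34 + b)*T = (34 + 26)*322 = 60*322 = 19320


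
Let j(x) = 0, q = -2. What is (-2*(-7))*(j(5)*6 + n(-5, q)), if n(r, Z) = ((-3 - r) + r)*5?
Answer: -210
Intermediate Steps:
n(r, Z) = -15 (n(r, Z) = -3*5 = -15)
(-2*(-7))*(j(5)*6 + n(-5, q)) = (-2*(-7))*(0*6 - 15) = 14*(0 - 15) = 14*(-15) = -210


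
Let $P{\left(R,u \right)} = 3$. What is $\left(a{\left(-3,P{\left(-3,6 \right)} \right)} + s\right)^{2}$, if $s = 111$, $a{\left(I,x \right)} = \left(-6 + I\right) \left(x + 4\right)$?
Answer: $2304$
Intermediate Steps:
$a{\left(I,x \right)} = \left(-6 + I\right) \left(4 + x\right)$
$\left(a{\left(-3,P{\left(-3,6 \right)} \right)} + s\right)^{2} = \left(\left(-24 - 18 + 4 \left(-3\right) - 9\right) + 111\right)^{2} = \left(\left(-24 - 18 - 12 - 9\right) + 111\right)^{2} = \left(-63 + 111\right)^{2} = 48^{2} = 2304$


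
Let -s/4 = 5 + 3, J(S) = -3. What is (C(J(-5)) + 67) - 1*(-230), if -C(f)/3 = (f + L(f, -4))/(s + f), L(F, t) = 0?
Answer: 10386/35 ≈ 296.74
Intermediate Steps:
s = -32 (s = -4*(5 + 3) = -4*8 = -32)
C(f) = -3*f/(-32 + f) (C(f) = -3*(f + 0)/(-32 + f) = -3*f/(-32 + f))
(C(J(-5)) + 67) - 1*(-230) = (-3*(-3)/(-32 - 3) + 67) - 1*(-230) = (-3*(-3)/(-35) + 67) + 230 = (-3*(-3)*(-1/35) + 67) + 230 = (-9/35 + 67) + 230 = 2336/35 + 230 = 10386/35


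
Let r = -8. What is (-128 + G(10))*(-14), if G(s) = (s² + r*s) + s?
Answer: 1372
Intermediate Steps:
G(s) = s² - 7*s (G(s) = (s² - 8*s) + s = s² - 7*s)
(-128 + G(10))*(-14) = (-128 + 10*(-7 + 10))*(-14) = (-128 + 10*3)*(-14) = (-128 + 30)*(-14) = -98*(-14) = 1372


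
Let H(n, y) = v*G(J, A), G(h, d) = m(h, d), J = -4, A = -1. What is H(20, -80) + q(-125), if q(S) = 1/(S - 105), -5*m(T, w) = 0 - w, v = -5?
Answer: 229/230 ≈ 0.99565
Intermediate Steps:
m(T, w) = w/5 (m(T, w) = -(0 - w)/5 = -(-1)*w/5 = w/5)
G(h, d) = d/5
q(S) = 1/(-105 + S)
H(n, y) = 1 (H(n, y) = -(-1) = -5*(-1/5) = 1)
H(20, -80) + q(-125) = 1 + 1/(-105 - 125) = 1 + 1/(-230) = 1 - 1/230 = 229/230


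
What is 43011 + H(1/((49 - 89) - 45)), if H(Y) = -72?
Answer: 42939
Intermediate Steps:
43011 + H(1/((49 - 89) - 45)) = 43011 - 72 = 42939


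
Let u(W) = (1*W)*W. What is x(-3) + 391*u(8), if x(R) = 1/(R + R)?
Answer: 150143/6 ≈ 25024.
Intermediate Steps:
u(W) = W**2 (u(W) = W*W = W**2)
x(R) = 1/(2*R)
x(-3) + 391*u(8) = (1/2)/(-3) + 391*8**2 = (1/2)*(-1/3) + 391*64 = -1/6 + 25024 = 150143/6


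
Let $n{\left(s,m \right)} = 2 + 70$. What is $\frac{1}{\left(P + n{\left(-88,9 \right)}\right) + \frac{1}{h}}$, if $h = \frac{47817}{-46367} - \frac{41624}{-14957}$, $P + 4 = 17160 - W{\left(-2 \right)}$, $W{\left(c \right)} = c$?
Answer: $\frac{1214781139}{20931372536189} \approx 5.8036 \cdot 10^{-5}$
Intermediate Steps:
$n{\left(s,m \right)} = 72$
$P = 17158$ ($P = -4 + \left(17160 - -2\right) = -4 + \left(17160 + 2\right) = -4 + 17162 = 17158$)
$h = \frac{1214781139}{693511219}$ ($h = 47817 \left(- \frac{1}{46367}\right) - - \frac{41624}{14957} = - \frac{47817}{46367} + \frac{41624}{14957} = \frac{1214781139}{693511219} \approx 1.7516$)
$\frac{1}{\left(P + n{\left(-88,9 \right)}\right) + \frac{1}{h}} = \frac{1}{\left(17158 + 72\right) + \frac{1}{\frac{1214781139}{693511219}}} = \frac{1}{17230 + \frac{693511219}{1214781139}} = \frac{1}{\frac{20931372536189}{1214781139}} = \frac{1214781139}{20931372536189}$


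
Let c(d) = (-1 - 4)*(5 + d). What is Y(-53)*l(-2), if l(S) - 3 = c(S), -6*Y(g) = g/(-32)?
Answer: 53/16 ≈ 3.3125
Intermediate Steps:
Y(g) = g/192 (Y(g) = -g/(6*(-32)) = -g*(-1)/(6*32) = -(-1)*g/192 = g/192)
c(d) = -25 - 5*d (c(d) = -5*(5 + d) = -25 - 5*d)
l(S) = -22 - 5*S (l(S) = 3 + (-25 - 5*S) = -22 - 5*S)
Y(-53)*l(-2) = ((1/192)*(-53))*(-22 - 5*(-2)) = -53*(-22 + 10)/192 = -53/192*(-12) = 53/16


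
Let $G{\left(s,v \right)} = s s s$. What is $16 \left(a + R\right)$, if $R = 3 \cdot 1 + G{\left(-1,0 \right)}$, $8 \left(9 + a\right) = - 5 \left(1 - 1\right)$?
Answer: $-112$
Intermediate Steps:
$a = -9$ ($a = -9 + \frac{\left(-5\right) \left(1 - 1\right)}{8} = -9 + \frac{\left(-5\right) 0}{8} = -9 + \frac{1}{8} \cdot 0 = -9 + 0 = -9$)
$G{\left(s,v \right)} = s^{3}$ ($G{\left(s,v \right)} = s^{2} s = s^{3}$)
$R = 2$ ($R = 3 \cdot 1 + \left(-1\right)^{3} = 3 - 1 = 2$)
$16 \left(a + R\right) = 16 \left(-9 + 2\right) = 16 \left(-7\right) = -112$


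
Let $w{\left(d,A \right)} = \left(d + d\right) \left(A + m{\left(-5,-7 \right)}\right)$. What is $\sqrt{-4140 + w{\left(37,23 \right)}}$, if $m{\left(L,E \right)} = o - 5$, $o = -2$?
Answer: $2 i \sqrt{739} \approx 54.369 i$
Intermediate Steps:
$m{\left(L,E \right)} = -7$ ($m{\left(L,E \right)} = -2 - 5 = -7$)
$w{\left(d,A \right)} = 2 d \left(-7 + A\right)$ ($w{\left(d,A \right)} = \left(d + d\right) \left(A - 7\right) = 2 d \left(-7 + A\right)$)
$\sqrt{-4140 + w{\left(37,23 \right)}} = \sqrt{-4140 + 2 \cdot 37 \left(-7 + 23\right)} = \sqrt{-4140 + 2 \cdot 37 \cdot 16} = \sqrt{-4140 + 1184} = \sqrt{-2956} = 2 i \sqrt{739}$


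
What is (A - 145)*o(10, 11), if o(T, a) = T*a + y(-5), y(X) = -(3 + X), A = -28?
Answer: -19376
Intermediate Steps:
y(X) = -3 - X
o(T, a) = 2 + T*a (o(T, a) = T*a + (-3 - 1*(-5)) = T*a + (-3 + 5) = T*a + 2 = 2 + T*a)
(A - 145)*o(10, 11) = (-28 - 145)*(2 + 10*11) = -173*(2 + 110) = -173*112 = -19376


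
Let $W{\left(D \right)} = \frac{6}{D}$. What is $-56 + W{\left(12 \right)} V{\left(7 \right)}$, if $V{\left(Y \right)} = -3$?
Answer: $- \frac{115}{2} \approx -57.5$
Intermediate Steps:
$-56 + W{\left(12 \right)} V{\left(7 \right)} = -56 + \frac{6}{12} \left(-3\right) = -56 + 6 \cdot \frac{1}{12} \left(-3\right) = -56 + \frac{1}{2} \left(-3\right) = -56 - \frac{3}{2} = - \frac{115}{2}$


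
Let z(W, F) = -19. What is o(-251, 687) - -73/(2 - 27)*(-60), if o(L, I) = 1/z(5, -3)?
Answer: 16639/95 ≈ 175.15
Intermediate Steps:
o(L, I) = -1/19 (o(L, I) = 1/(-19) = -1/19)
o(-251, 687) - -73/(2 - 27)*(-60) = -1/19 - -73/(2 - 27)*(-60) = -1/19 - -73/(-25)*(-60) = -1/19 - (-1/25*(-73))*(-60) = -1/19 - 73*(-60)/25 = -1/19 - 1*(-876/5) = -1/19 + 876/5 = 16639/95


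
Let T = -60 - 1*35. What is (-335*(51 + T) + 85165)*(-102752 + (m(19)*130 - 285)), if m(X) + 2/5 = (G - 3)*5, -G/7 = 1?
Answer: -10948489045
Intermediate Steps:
G = -7 (G = -7*1 = -7)
T = -95 (T = -60 - 35 = -95)
m(X) = -252/5 (m(X) = -2/5 + (-7 - 3)*5 = -2/5 - 10*5 = -2/5 - 50 = -252/5)
(-335*(51 + T) + 85165)*(-102752 + (m(19)*130 - 285)) = (-335*(51 - 95) + 85165)*(-102752 + (-252/5*130 - 285)) = (-335*(-44) + 85165)*(-102752 + (-6552 - 285)) = (14740 + 85165)*(-102752 - 6837) = 99905*(-109589) = -10948489045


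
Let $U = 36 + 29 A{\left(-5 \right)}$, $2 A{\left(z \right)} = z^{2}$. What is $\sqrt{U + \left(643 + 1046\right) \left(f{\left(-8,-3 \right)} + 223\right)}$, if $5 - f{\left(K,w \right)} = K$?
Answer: $\frac{\sqrt{1596010}}{2} \approx 631.67$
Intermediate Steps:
$f{\left(K,w \right)} = 5 - K$
$A{\left(z \right)} = \frac{z^{2}}{2}$
$U = \frac{797}{2}$ ($U = 36 + 29 \frac{\left(-5\right)^{2}}{2} = 36 + 29 \cdot \frac{1}{2} \cdot 25 = 36 + 29 \cdot \frac{25}{2} = 36 + \frac{725}{2} = \frac{797}{2} \approx 398.5$)
$\sqrt{U + \left(643 + 1046\right) \left(f{\left(-8,-3 \right)} + 223\right)} = \sqrt{\frac{797}{2} + \left(643 + 1046\right) \left(\left(5 - -8\right) + 223\right)} = \sqrt{\frac{797}{2} + 1689 \left(\left(5 + 8\right) + 223\right)} = \sqrt{\frac{797}{2} + 1689 \left(13 + 223\right)} = \sqrt{\frac{797}{2} + 1689 \cdot 236} = \sqrt{\frac{797}{2} + 398604} = \sqrt{\frac{798005}{2}} = \frac{\sqrt{1596010}}{2}$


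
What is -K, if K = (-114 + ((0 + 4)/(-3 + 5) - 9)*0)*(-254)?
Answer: -28956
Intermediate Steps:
K = 28956 (K = (-114 + (4/2 - 9)*0)*(-254) = (-114 + (4*(½) - 9)*0)*(-254) = (-114 + (2 - 9)*0)*(-254) = (-114 - 7*0)*(-254) = (-114 + 0)*(-254) = -114*(-254) = 28956)
-K = -1*28956 = -28956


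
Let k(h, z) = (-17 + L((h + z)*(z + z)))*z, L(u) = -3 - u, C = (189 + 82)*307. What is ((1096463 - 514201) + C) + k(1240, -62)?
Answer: -8389765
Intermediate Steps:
C = 83197 (C = 271*307 = 83197)
k(h, z) = z*(-20 - 2*z*(h + z)) (k(h, z) = (-17 + (-3 - (h + z)*(z + z)))*z = (-17 + (-3 - (h + z)*2*z))*z = (-17 + (-3 - 2*z*(h + z)))*z = (-20 - 2*z*(h + z))*z = z*(-20 - 2*z*(h + z)))
((1096463 - 514201) + C) + k(1240, -62) = ((1096463 - 514201) + 83197) - 2*(-62)*(10 - 62*(1240 - 62)) = (582262 + 83197) - 2*(-62)*(10 - 62*1178) = 665459 - 2*(-62)*(10 - 73036) = 665459 - 2*(-62)*(-73026) = 665459 - 9055224 = -8389765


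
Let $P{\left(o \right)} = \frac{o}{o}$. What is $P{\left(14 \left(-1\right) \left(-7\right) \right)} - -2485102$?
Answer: $2485103$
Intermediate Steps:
$P{\left(o \right)} = 1$
$P{\left(14 \left(-1\right) \left(-7\right) \right)} - -2485102 = 1 - -2485102 = 1 + 2485102 = 2485103$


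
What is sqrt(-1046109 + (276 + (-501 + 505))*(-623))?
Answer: I*sqrt(1220549) ≈ 1104.8*I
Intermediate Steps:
sqrt(-1046109 + (276 + (-501 + 505))*(-623)) = sqrt(-1046109 + (276 + 4)*(-623)) = sqrt(-1046109 + 280*(-623)) = sqrt(-1046109 - 174440) = sqrt(-1220549) = I*sqrt(1220549)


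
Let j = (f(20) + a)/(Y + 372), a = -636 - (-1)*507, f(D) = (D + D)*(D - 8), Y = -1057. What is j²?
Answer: 123201/469225 ≈ 0.26256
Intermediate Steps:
f(D) = 2*D*(-8 + D) (f(D) = (2*D)*(-8 + D) = 2*D*(-8 + D))
a = -129 (a = -636 - 1*(-507) = -636 + 507 = -129)
j = -351/685 (j = (2*20*(-8 + 20) - 129)/(-1057 + 372) = (2*20*12 - 129)/(-685) = (480 - 129)*(-1/685) = 351*(-1/685) = -351/685 ≈ -0.51241)
j² = (-351/685)² = 123201/469225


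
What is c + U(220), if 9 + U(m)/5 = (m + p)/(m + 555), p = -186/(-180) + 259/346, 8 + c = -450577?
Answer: -181254076226/402225 ≈ -4.5063e+5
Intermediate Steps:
c = -450585 (c = -8 - 450577 = -450585)
p = 4624/2595 (p = -186*(-1/180) + 259*(1/346) = 31/30 + 259/346 = 4624/2595 ≈ 1.7819)
U(m) = -45 + 5*(4624/2595 + m)/(555 + m) (U(m) = -45 + 5*((m + 4624/2595)/(m + 555)) = -45 + 5*((4624/2595 + m)/(555 + m)) = -45 + 5*(4624/2595 + m)/(555 + m))
c + U(220) = -450585 + (-12957401 - 20760*220)/(519*(555 + 220)) = -450585 + (1/519)*(-12957401 - 4567200)/775 = -450585 + (1/519)*(1/775)*(-17524601) = -450585 - 17524601/402225 = -181254076226/402225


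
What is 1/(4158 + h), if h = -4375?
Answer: -1/217 ≈ -0.0046083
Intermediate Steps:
1/(4158 + h) = 1/(4158 - 4375) = 1/(-217) = -1/217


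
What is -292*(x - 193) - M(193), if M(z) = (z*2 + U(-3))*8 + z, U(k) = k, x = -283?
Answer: 135735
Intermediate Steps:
M(z) = -24 + 17*z (M(z) = (z*2 - 3)*8 + z = (2*z - 3)*8 + z = (-3 + 2*z)*8 + z = (-24 + 16*z) + z = -24 + 17*z)
-292*(x - 193) - M(193) = -292*(-283 - 193) - (-24 + 17*193) = -292*(-476) - (-24 + 3281) = 138992 - 1*3257 = 138992 - 3257 = 135735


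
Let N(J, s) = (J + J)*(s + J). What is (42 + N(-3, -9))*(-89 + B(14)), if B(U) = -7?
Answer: -10944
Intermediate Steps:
N(J, s) = 2*J*(J + s) (N(J, s) = (2*J)*(J + s) = 2*J*(J + s))
(42 + N(-3, -9))*(-89 + B(14)) = (42 + 2*(-3)*(-3 - 9))*(-89 - 7) = (42 + 2*(-3)*(-12))*(-96) = (42 + 72)*(-96) = 114*(-96) = -10944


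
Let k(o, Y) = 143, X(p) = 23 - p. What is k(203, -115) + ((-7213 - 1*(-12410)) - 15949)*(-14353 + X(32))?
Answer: 154420367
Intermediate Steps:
k(203, -115) + ((-7213 - 1*(-12410)) - 15949)*(-14353 + X(32)) = 143 + ((-7213 - 1*(-12410)) - 15949)*(-14353 + (23 - 1*32)) = 143 + ((-7213 + 12410) - 15949)*(-14353 + (23 - 32)) = 143 + (5197 - 15949)*(-14353 - 9) = 143 - 10752*(-14362) = 143 + 154420224 = 154420367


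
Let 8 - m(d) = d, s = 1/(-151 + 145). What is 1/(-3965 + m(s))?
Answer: -6/23741 ≈ -0.00025273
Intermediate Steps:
s = -⅙ (s = 1/(-6) = -⅙ ≈ -0.16667)
m(d) = 8 - d
1/(-3965 + m(s)) = 1/(-3965 + (8 - 1*(-⅙))) = 1/(-3965 + (8 + ⅙)) = 1/(-3965 + 49/6) = 1/(-23741/6) = -6/23741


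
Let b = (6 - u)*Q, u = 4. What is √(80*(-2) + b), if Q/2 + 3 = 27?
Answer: 8*I ≈ 8.0*I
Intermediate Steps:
Q = 48 (Q = -6 + 2*27 = -6 + 54 = 48)
b = 96 (b = (6 - 1*4)*48 = (6 - 4)*48 = 2*48 = 96)
√(80*(-2) + b) = √(80*(-2) + 96) = √(-160 + 96) = √(-64) = 8*I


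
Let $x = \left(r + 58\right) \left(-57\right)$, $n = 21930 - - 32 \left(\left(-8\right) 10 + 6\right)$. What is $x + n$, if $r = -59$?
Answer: $19619$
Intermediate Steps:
$n = 19562$ ($n = 21930 - - 32 \left(-80 + 6\right) = 21930 - \left(-32\right) \left(-74\right) = 21930 - 2368 = 19562$)
$x = 57$ ($x = \left(-59 + 58\right) \left(-57\right) = \left(-1\right) \left(-57\right) = 57$)
$x + n = 57 + 19562 = 19619$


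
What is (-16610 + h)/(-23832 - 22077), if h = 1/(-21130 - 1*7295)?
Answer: 472139251/1304963325 ≈ 0.36180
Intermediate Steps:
h = -1/28425 (h = 1/(-21130 - 7295) = 1/(-28425) = -1/28425 ≈ -3.5180e-5)
(-16610 + h)/(-23832 - 22077) = (-16610 - 1/28425)/(-23832 - 22077) = -472139251/28425/(-45909) = -472139251/28425*(-1/45909) = 472139251/1304963325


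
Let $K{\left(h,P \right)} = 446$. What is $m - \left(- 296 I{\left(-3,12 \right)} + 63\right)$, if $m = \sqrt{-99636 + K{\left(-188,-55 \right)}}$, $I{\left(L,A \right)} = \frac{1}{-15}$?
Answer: $- \frac{1241}{15} + i \sqrt{99190} \approx -82.733 + 314.94 i$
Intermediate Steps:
$I{\left(L,A \right)} = - \frac{1}{15}$
$m = i \sqrt{99190}$ ($m = \sqrt{-99636 + 446} = \sqrt{-99190} = i \sqrt{99190} \approx 314.94 i$)
$m - \left(- 296 I{\left(-3,12 \right)} + 63\right) = i \sqrt{99190} - \left(\left(-296\right) \left(- \frac{1}{15}\right) + 63\right) = i \sqrt{99190} - \left(\frac{296}{15} + 63\right) = i \sqrt{99190} - \frac{1241}{15} = - \frac{1241}{15} + i \sqrt{99190}$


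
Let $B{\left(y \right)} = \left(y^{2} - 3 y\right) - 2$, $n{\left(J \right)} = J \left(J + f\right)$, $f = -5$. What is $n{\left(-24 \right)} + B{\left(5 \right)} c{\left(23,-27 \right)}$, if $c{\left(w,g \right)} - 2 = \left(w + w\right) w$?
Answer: $9176$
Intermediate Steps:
$c{\left(w,g \right)} = 2 + 2 w^{2}$ ($c{\left(w,g \right)} = 2 + \left(w + w\right) w = 2 + 2 w w = 2 + 2 w^{2}$)
$n{\left(J \right)} = J \left(-5 + J\right)$ ($n{\left(J \right)} = J \left(J - 5\right) = J \left(-5 + J\right)$)
$B{\left(y \right)} = -2 + y^{2} - 3 y$
$n{\left(-24 \right)} + B{\left(5 \right)} c{\left(23,-27 \right)} = - 24 \left(-5 - 24\right) + \left(-2 + 5^{2} - 15\right) \left(2 + 2 \cdot 23^{2}\right) = \left(-24\right) \left(-29\right) + \left(-2 + 25 - 15\right) \left(2 + 2 \cdot 529\right) = 696 + 8 \left(2 + 1058\right) = 696 + 8 \cdot 1060 = 696 + 8480 = 9176$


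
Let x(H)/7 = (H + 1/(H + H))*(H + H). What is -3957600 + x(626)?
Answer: 1528671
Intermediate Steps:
x(H) = 14*H*(H + 1/(2*H)) (x(H) = 7*((H + 1/(H + H))*(H + H)) = 7*((H + 1/(2*H))*(2*H)) = 7*(2*H*(H + 1/(2*H))) = 14*H*(H + 1/(2*H)))
-3957600 + x(626) = -3957600 + (7 + 14*626²) = -3957600 + (7 + 14*391876) = -3957600 + (7 + 5486264) = -3957600 + 5486271 = 1528671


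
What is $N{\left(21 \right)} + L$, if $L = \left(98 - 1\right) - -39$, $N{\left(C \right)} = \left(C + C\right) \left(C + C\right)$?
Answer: $1900$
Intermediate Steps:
$N{\left(C \right)} = 4 C^{2}$ ($N{\left(C \right)} = 2 C 2 C = 4 C^{2}$)
$L = 136$ ($L = \left(98 - 1\right) + 39 = 97 + 39 = 136$)
$N{\left(21 \right)} + L = 4 \cdot 21^{2} + 136 = 4 \cdot 441 + 136 = 1764 + 136 = 1900$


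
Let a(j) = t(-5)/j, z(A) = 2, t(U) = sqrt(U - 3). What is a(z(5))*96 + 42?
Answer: 42 + 96*I*sqrt(2) ≈ 42.0 + 135.76*I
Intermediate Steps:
t(U) = sqrt(-3 + U)
a(j) = 2*I*sqrt(2)/j (a(j) = sqrt(-3 - 5)/j = sqrt(-8)/j = (2*I*sqrt(2))/j = 2*I*sqrt(2)/j)
a(z(5))*96 + 42 = (2*I*sqrt(2)/2)*96 + 42 = (2*I*sqrt(2)*(1/2))*96 + 42 = (I*sqrt(2))*96 + 42 = 96*I*sqrt(2) + 42 = 42 + 96*I*sqrt(2)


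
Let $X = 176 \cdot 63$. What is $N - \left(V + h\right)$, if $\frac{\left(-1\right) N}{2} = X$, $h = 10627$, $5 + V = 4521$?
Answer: $-37319$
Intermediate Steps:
$V = 4516$ ($V = -5 + 4521 = 4516$)
$X = 11088$
$N = -22176$ ($N = \left(-2\right) 11088 = -22176$)
$N - \left(V + h\right) = -22176 - \left(4516 + 10627\right) = -22176 - 15143 = -37319$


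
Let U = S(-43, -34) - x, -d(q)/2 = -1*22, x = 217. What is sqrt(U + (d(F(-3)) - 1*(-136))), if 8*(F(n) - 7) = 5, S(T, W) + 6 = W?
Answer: I*sqrt(77) ≈ 8.775*I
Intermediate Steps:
S(T, W) = -6 + W
F(n) = 61/8 (F(n) = 7 + (1/8)*5 = 7 + 5/8 = 61/8)
d(q) = 44 (d(q) = -(-2)*22 = -2*(-22) = 44)
U = -257 (U = (-6 - 34) - 1*217 = -40 - 217 = -257)
sqrt(U + (d(F(-3)) - 1*(-136))) = sqrt(-257 + (44 - 1*(-136))) = sqrt(-257 + (44 + 136)) = sqrt(-257 + 180) = sqrt(-77) = I*sqrt(77)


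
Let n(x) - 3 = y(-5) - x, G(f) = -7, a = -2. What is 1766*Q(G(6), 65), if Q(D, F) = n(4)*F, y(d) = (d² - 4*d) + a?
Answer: 4821180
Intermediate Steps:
y(d) = -2 + d² - 4*d (y(d) = (d² - 4*d) - 2 = -2 + d² - 4*d)
n(x) = 46 - x (n(x) = 3 + ((-2 + (-5)² - 4*(-5)) - x) = 3 + ((-2 + 25 + 20) - x) = 3 + (43 - x) = 46 - x)
Q(D, F) = 42*F (Q(D, F) = (46 - 1*4)*F = (46 - 4)*F = 42*F)
1766*Q(G(6), 65) = 1766*(42*65) = 1766*2730 = 4821180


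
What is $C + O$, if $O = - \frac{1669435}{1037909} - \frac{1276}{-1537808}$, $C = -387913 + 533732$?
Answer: $\frac{58184958639649243}{399026190868} \approx 1.4582 \cdot 10^{5}$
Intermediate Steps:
$C = 145819$
$O = - \frac{641486531649}{399026190868}$ ($O = \left(-1669435\right) \frac{1}{1037909} - 1276 \left(- \frac{1}{1537808}\right) = - \frac{1669435}{1037909} - - \frac{319}{384452} = - \frac{1669435}{1037909} + \frac{319}{384452} = - \frac{641486531649}{399026190868} \approx -1.6076$)
$C + O = 145819 - \frac{641486531649}{399026190868} = \frac{58184958639649243}{399026190868}$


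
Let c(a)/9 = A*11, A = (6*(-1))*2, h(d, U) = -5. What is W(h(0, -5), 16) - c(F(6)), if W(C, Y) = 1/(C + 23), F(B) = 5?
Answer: 21385/18 ≈ 1188.1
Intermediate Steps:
A = -12 (A = -6*2 = -12)
W(C, Y) = 1/(23 + C)
c(a) = -1188 (c(a) = 9*(-12*11) = 9*(-132) = -1188)
W(h(0, -5), 16) - c(F(6)) = 1/(23 - 5) - 1*(-1188) = 1/18 + 1188 = 21385/18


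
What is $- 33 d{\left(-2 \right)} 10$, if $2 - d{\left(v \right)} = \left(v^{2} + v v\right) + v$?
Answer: $1320$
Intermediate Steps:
$d{\left(v \right)} = 2 - v - 2 v^{2}$ ($d{\left(v \right)} = 2 - \left(\left(v^{2} + v v\right) + v\right) = 2 - \left(\left(v^{2} + v^{2}\right) + v\right) = 2 - \left(2 v^{2} + v\right) = 2 - \left(v + 2 v^{2}\right) = 2 - v - 2 v^{2}$)
$- 33 d{\left(-2 \right)} 10 = - 33 \left(2 - -2 - 2 \left(-2\right)^{2}\right) 10 = - 33 \left(2 + 2 - 8\right) 10 = \left(-33\right) \left(-4\right) 10 = 132 \cdot 10 = 1320$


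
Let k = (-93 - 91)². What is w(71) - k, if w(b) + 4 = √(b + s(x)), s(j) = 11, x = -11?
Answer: -33860 + √82 ≈ -33851.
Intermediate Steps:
w(b) = -4 + √(11 + b) (w(b) = -4 + √(b + 11) = -4 + √(11 + b))
k = 33856 (k = (-184)² = 33856)
w(71) - k = (-4 + √(11 + 71)) - 1*33856 = (-4 + √82) - 33856 = -33860 + √82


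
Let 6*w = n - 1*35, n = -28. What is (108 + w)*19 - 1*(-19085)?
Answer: 41875/2 ≈ 20938.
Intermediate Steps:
w = -21/2 (w = (-28 - 1*35)/6 = (-28 - 35)/6 = (1/6)*(-63) = -21/2 ≈ -10.500)
(108 + w)*19 - 1*(-19085) = (108 - 21/2)*19 - 1*(-19085) = (195/2)*19 + 19085 = 3705/2 + 19085 = 41875/2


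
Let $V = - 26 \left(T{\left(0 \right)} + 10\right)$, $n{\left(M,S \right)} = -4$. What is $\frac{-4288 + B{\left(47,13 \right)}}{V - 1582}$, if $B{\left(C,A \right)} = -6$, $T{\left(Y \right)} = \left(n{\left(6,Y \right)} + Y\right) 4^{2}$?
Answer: $\frac{2147}{89} \approx 24.124$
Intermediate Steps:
$T{\left(Y \right)} = -64 + 16 Y$ ($T{\left(Y \right)} = \left(-4 + Y\right) 4^{2} = \left(-4 + Y\right) 16 = -64 + 16 Y$)
$V = 1404$ ($V = - 26 \left(\left(-64 + 16 \cdot 0\right) + 10\right) = - 26 \left(\left(-64 + 0\right) + 10\right) = - 26 \left(-64 + 10\right) = \left(-26\right) \left(-54\right) = 1404$)
$\frac{-4288 + B{\left(47,13 \right)}}{V - 1582} = \frac{-4288 - 6}{1404 - 1582} = - \frac{4294}{-178} = \left(-4294\right) \left(- \frac{1}{178}\right) = \frac{2147}{89}$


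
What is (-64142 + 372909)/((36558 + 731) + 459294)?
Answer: 308767/496583 ≈ 0.62178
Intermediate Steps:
(-64142 + 372909)/((36558 + 731) + 459294) = 308767/(37289 + 459294) = 308767/496583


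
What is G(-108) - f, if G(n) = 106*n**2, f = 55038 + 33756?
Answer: 1147590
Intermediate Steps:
f = 88794
G(-108) - f = 106*(-108)**2 - 1*88794 = 106*11664 - 88794 = 1236384 - 88794 = 1147590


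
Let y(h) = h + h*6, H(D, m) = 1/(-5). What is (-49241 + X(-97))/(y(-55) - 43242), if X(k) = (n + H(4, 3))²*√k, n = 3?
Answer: 49241/43627 - 196*I*√97/1090675 ≈ 1.1287 - 0.0017699*I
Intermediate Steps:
H(D, m) = -⅕
y(h) = 7*h (y(h) = h + 6*h = 7*h)
X(k) = 196*√k/25 (X(k) = (3 - ⅕)²*√k = (14/5)²*√k = 196*√k/25)
(-49241 + X(-97))/(y(-55) - 43242) = (-49241 + 196*√(-97)/25)/(7*(-55) - 43242) = (-49241 + 196*(I*√97)/25)/(-385 - 43242) = (-49241 + 196*I*√97/25)/(-43627) = (-49241 + 196*I*√97/25)*(-1/43627) = 49241/43627 - 196*I*√97/1090675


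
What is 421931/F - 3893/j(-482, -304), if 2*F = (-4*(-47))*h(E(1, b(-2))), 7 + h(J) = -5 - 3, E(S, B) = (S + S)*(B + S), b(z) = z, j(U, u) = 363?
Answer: -17627787/56870 ≈ -309.97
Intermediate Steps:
E(S, B) = 2*S*(B + S) (E(S, B) = (2*S)*(B + S) = 2*S*(B + S))
h(J) = -15 (h(J) = -7 + (-5 - 3) = -7 - 8 = -15)
F = -1410 (F = (-4*(-47)*(-15))/2 = (188*(-15))/2 = (½)*(-2820) = -1410)
421931/F - 3893/j(-482, -304) = 421931/(-1410) - 3893/363 = 421931*(-1/1410) - 3893*1/363 = -421931/1410 - 3893/363 = -17627787/56870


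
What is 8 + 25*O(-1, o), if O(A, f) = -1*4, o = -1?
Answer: -92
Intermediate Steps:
O(A, f) = -4
8 + 25*O(-1, o) = 8 + 25*(-4) = 8 - 100 = -92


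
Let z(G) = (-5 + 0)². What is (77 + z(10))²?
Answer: 10404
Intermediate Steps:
z(G) = 25 (z(G) = (-5)² = 25)
(77 + z(10))² = (77 + 25)² = 102² = 10404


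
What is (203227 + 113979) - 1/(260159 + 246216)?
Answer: 160625188249/506375 ≈ 3.1721e+5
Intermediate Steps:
(203227 + 113979) - 1/(260159 + 246216) = 317206 - 1/506375 = 160625188249/506375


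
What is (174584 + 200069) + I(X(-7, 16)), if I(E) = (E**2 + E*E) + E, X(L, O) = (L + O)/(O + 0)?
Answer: 47955737/128 ≈ 3.7465e+5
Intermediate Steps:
X(L, O) = (L + O)/O
I(E) = E + 2*E**2 (I(E) = (E**2 + E**2) + E = 2*E**2 + E = E + 2*E**2)
(174584 + 200069) + I(X(-7, 16)) = (174584 + 200069) + ((-7 + 16)/16)*(1 + 2*((-7 + 16)/16)) = 374653 + ((1/16)*9)*(1 + 2*((1/16)*9)) = 374653 + 9*(1 + 2*(9/16))/16 = 374653 + 9*(1 + 9/8)/16 = 374653 + (9/16)*(17/8) = 374653 + 153/128 = 47955737/128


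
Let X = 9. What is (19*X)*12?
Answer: 2052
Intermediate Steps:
(19*X)*12 = (19*9)*12 = 171*12 = 2052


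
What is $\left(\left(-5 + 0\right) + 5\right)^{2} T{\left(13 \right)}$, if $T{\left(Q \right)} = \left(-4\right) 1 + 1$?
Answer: $0$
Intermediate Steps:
$T{\left(Q \right)} = -3$ ($T{\left(Q \right)} = -4 + 1 = -3$)
$\left(\left(-5 + 0\right) + 5\right)^{2} T{\left(13 \right)} = \left(\left(-5 + 0\right) + 5\right)^{2} \left(-3\right) = \left(-5 + 5\right)^{2} \left(-3\right) = 0^{2} \left(-3\right) = 0 \left(-3\right) = 0$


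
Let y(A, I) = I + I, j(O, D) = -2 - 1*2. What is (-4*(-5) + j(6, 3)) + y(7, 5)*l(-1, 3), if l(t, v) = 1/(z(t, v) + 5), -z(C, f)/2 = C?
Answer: 122/7 ≈ 17.429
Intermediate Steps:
j(O, D) = -4 (j(O, D) = -2 - 2 = -4)
z(C, f) = -2*C
l(t, v) = 1/(5 - 2*t) (l(t, v) = 1/(-2*t + 5) = 1/(5 - 2*t))
y(A, I) = 2*I
(-4*(-5) + j(6, 3)) + y(7, 5)*l(-1, 3) = (-4*(-5) - 4) + (2*5)*(-1/(-5 + 2*(-1))) = (20 - 4) + 10*(-1/(-5 - 2)) = 16 + 10*(-1/(-7)) = 16 + 10*(-1*(-1/7)) = 16 + 10*(1/7) = 16 + 10/7 = 122/7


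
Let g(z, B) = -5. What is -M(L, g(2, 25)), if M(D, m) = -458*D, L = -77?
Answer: -35266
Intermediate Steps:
-M(L, g(2, 25)) = -(-458)*(-77) = -1*35266 = -35266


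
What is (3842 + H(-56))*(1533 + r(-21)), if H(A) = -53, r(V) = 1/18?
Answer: 11617495/2 ≈ 5.8087e+6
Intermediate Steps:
r(V) = 1/18
(3842 + H(-56))*(1533 + r(-21)) = (3842 - 53)*(1533 + 1/18) = 3789*(27595/18) = 11617495/2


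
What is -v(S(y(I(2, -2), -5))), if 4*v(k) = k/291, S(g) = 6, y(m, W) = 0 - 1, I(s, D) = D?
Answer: -1/194 ≈ -0.0051546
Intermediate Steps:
y(m, W) = -1
v(k) = k/1164 (v(k) = (k/291)/4 = k/1164)
-v(S(y(I(2, -2), -5))) = -6/1164 = -1*1/194 = -1/194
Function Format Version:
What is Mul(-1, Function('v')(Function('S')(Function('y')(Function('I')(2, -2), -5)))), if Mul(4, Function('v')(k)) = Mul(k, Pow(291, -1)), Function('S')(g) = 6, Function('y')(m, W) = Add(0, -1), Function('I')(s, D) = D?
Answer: Rational(-1, 194) ≈ -0.0051546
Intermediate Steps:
Function('y')(m, W) = -1
Function('v')(k) = Mul(Rational(1, 1164), k) (Function('v')(k) = Mul(Rational(1, 4), Mul(k, Pow(291, -1))) = Mul(Rational(1, 4), Mul(k, Rational(1, 291))) = Mul(Rational(1, 4), Mul(Rational(1, 291), k)) = Mul(Rational(1, 1164), k))
Mul(-1, Function('v')(Function('S')(Function('y')(Function('I')(2, -2), -5)))) = Mul(-1, Mul(Rational(1, 1164), 6)) = Mul(-1, Rational(1, 194)) = Rational(-1, 194)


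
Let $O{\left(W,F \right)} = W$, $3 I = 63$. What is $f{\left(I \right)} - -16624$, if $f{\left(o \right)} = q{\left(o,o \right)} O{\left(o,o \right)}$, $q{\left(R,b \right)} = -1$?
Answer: $16603$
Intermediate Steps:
$I = 21$ ($I = \frac{1}{3} \cdot 63 = 21$)
$f{\left(o \right)} = - o$
$f{\left(I \right)} - -16624 = \left(-1\right) 21 - -16624 = -21 + 16624 = 16603$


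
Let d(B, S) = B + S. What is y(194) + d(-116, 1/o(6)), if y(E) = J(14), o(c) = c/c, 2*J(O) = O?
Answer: -108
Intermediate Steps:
J(O) = O/2
o(c) = 1
y(E) = 7 (y(E) = (½)*14 = 7)
y(194) + d(-116, 1/o(6)) = 7 + (-116 + 1/1) = 7 + (-116 + 1) = 7 - 115 = -108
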